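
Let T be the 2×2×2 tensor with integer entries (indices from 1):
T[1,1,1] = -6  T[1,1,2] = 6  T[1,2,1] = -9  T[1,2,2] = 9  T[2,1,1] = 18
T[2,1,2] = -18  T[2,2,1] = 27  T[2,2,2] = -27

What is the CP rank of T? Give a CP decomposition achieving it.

rank(T) = 1

Lower bound: T ≠ 0 (e.g. T[1,1,1] = -6), so rank(T) ≥ 1.
Upper bound: if T = a ⊗ b ⊗ c then every fibre of T is a multiple of the corresponding factor, so read the factors off the fibres through the nonzero entry T[1,1,1] = -6.
The mode-1 fibre T[:,1,1] = [-6, 18] gives a = [1, -3] (primitive direction); the mode-2 fibre T[1,:,1] = [-6, -9] gives b = [2, 3]; then c[k] = T[1,1,k] / (a[1]·b[1]) = [-6, 6] / 2 = [-3, 3].
Expanding [1, -3] ⊗ [2, 3] ⊗ [-3, 3] reproduces all 8 entries of T, so T = [1, -3] ⊗ [2, 3] ⊗ [-3, 3] and rank(T) ≤ 1.
These bounds meet, so rank(T) = 1.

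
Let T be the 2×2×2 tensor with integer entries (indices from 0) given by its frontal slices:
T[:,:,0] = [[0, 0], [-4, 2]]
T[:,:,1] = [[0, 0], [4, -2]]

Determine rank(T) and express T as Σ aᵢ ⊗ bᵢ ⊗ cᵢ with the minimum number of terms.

Lower bound: T ≠ 0 (e.g. T[1,0,0] = -4), so rank(T) ≥ 1.
Upper bound: the mode-1 fibre T[:,0,0] = [0, -4] gives a = [0, 1] (primitive direction); the mode-2 fibre T[1,:,0] = [-4, 2] gives b = [2, -1]; then c[k] = T[1,0,k] / (a[1]·b[0]) = [-4, 4] / 2 = [-2, 2].
Expanding [0, 1] ⊗ [2, -1] ⊗ [-2, 2] reproduces all 8 entries of T, so T = [0, 1] ⊗ [2, -1] ⊗ [-2, 2] and rank(T) ≤ 1.
These bounds meet, so rank(T) = 1.

rank(T) = 1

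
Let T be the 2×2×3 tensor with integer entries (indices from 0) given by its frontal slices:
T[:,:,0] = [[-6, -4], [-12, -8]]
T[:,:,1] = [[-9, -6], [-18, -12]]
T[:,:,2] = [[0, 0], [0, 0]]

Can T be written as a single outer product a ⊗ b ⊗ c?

If T = a ⊗ b ⊗ c then every fibre of T is a multiple of the corresponding factor, so read the factors off the fibres through the nonzero entry T[0,0,0] = -6.
The mode-1 fibre T[:,0,0] = [-6, -12] gives a = [1, 2] (primitive direction); the mode-2 fibre T[0,:,0] = [-6, -4] gives b = [3, 2]; then c[k] = T[0,0,k] / (a[0]·b[0]) = [-6, -9, 0] / 3 = [-2, -3, 0].
Expanding [1, 2] ⊗ [3, 2] ⊗ [-2, -3, 0] reproduces all 12 entries of T, so T = [1, 2] ⊗ [3, 2] ⊗ [-2, -3, 0] and rank(T) ≤ 1.
Equivalently every frontal slice T[:,:,k] is c[k] times the rank-1 matrix [1, 2] ⊗ [3, 2]. So T has rank 1 (it is nonzero).

Yes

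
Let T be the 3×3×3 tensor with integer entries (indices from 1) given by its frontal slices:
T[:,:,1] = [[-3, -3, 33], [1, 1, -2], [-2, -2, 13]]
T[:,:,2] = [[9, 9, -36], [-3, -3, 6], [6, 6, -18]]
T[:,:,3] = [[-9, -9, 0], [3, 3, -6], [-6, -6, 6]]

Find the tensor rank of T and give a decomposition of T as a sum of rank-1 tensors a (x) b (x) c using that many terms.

Lower bound: the mode-1 unfolding of T (rows indexed by i, columns by (j,k) = (1,1), (1,2), (1,3), (2,1), (2,2), (2,3), (3,1), (3,2), (3,3)) is [[-3, 9, -9, -3, 9, -9, 33, -36, 0], [1, -3, 3, 1, -3, 3, -2, 6, -6], [-2, 6, -6, -2, 6, -6, 13, -18, 6]].
There the 2×2 minor on rows i ∈ {1, 2}, columns (j,k) ∈ {(1,1), (3,1)} is det [[-3, 33], [1, -2]] = -27 ≠ 0, so this unfolding has rank ≥ 2; CP rank is at least every unfolding rank, so rank(T) ≥ 2. (Unfolding ranks only ever bound the CP rank from below — rank(T) can be strictly larger than all of them — so the matching upper bound has to come from an explicit 2-term decomposition.)
Upper bound — finding two terms. Write S_k = T[:,:,k] for the frontal slices: S₁ = [[-3, -3, 33], [1, 1, -2], [-2, -2, 13]], S₂ = [[9, 9, -36], [-3, -3, 6], [6, 6, -18]], S₃ = [[-9, -9, 0], [3, 3, -6], [-6, -6, 6]].
If T = a₁ (x) b₁ (x) c₁ + a₂ (x) b₂ (x) c₂ then each S_k = c₁[k]·a₁b₁ᵀ + c₂[k]·a₂b₂ᵀ. S₁ and S₂ are linearly independent, so a₁b₁ᵀ and a₂b₂ᵀ must span the same plane of matrices: they are the rank-1 matrices of the form x·S₁ + y·S₂.
The 2×2 minor of x·S₁ + y·S₂ on rows {1,2}, columns {1,3} is −27·x² + 99·xy − 54·y² = (-9)·(x − 3·y)(3·x − 2·y), vanishing at (x:y) = (3:1) and (2:3).
M₁ = 3·S₁ + S₂ = [[0, 0, 63], [0, 0, 0], [0, 0, 21]] = 21·[3, 0, 1][0, 0, 1]ᵀ and M₂ = 2·S₁ + 3·S₂ = [[21, 21, -42], [-7, -7, 14], [14, 14, -28]] = 7·[3, -1, 2][1, 1, -2]ᵀ, so take a₁ = [3, 0, 1], b₁ = [0, 0, 1], a₂ = [3, -1, 2], b₂ = [1, 1, -2].
Each slice is an integer combination of E₁ = a₁b₁ᵀ and E₂ = a₂b₂ᵀ: S₁ = 9·E₁ − E₂, S₂ = −6·E₁ + 3·E₂, S₃ = −6·E₁ − 3·E₂; reading off coefficients, c₁ = [9, -6, -6] and c₂ = [-1, 3, -3].
Hence T = [3, 0, 1] (x) [0, 0, 1] (x) [9, -6, -6] + [3, -1, 2] (x) [1, 1, -2] (x) [-1, 3, -3], so rank(T) ≤ 2.
These bounds meet, so rank(T) = 2.

rank(T) = 2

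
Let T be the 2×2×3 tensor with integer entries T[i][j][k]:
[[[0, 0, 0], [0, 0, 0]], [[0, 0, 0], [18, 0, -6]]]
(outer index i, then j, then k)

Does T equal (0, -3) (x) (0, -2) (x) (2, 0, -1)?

No

Reconstruct entry (1,1,0) from the claimed factors: Σₗ aₗ[1]bₗ[1]cₗ[0] = (-3)·(-2)·(2) = 12, but T[1,1,0] = 18. The claim is false.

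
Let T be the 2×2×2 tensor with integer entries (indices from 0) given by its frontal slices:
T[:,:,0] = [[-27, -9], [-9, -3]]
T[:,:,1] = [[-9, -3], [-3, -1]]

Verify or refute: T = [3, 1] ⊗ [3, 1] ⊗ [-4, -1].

Reconstruct entry (0,0,0) from the claimed factors: Σₗ aₗ[0]bₗ[0]cₗ[0] = (3)·(3)·(-4) = -36, but T[0,0,0] = -27. The claim is false.

No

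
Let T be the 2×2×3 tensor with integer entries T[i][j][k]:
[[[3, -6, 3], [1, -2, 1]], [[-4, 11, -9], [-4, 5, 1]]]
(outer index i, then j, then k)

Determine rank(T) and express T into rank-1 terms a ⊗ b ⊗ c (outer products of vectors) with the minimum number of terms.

rank(T) = 2

Lower bound: in the mode-3 unfolding of T (rows indexed by k, columns by (i,j)) the 2×2 minor on rows k ∈ {0, 1}, columns (i,j) ∈ {(0,0), (1,0)} is det [[3, -4], [-6, 11]] = 9 ≠ 0, so that unfolding has rank ≥ 2 and hence rank(T) ≥ 2 (CP rank is at least every unfolding rank, though it can be larger).
Upper bound: with S_k = T[:,:,k], the two rank-1 terms a₁b₁ᵀ, a₂b₂ᵀ are the rank-1 members of the pencil x·S₀ + y·S₁.
det(x·S₀ + y·S₁) is −8·x² + 20·xy − 8·y² = (-4)·(x − 2·y)(2·x − y), vanishing at (x:y) = (2:1) and (1:2).
M₁ = 2·S₀ + S₁ = [[0, 0], [3, -3]] = 3·(0, 1)(1, -1)ᵀ and M₂ = S₀ + 2·S₁ = [[-9, -3], [18, 6]] = (-3)·(1, -2)(3, 1)ᵀ, so take a₁ = (0, 1), b₁ = (1, -1), a₂ = (1, -2), b₂ = (3, 1).
Each slice is an integer combination of E₁ = a₁b₁ᵀ and E₂ = a₂b₂ᵀ: S₀ = 2·E₁ + E₂, S₁ = −E₁ − 2·E₂, S₂ = −3·E₁ + E₂; reading off coefficients, c₁ = (2, -1, -3) and c₂ = (1, -2, 1).
Hence T = (0, 1) ⊗ (1, -1) ⊗ (2, -1, -3) + (1, -2) ⊗ (3, 1) ⊗ (1, -2, 1), so rank(T) ≤ 2.
These bounds meet, so rank(T) = 2.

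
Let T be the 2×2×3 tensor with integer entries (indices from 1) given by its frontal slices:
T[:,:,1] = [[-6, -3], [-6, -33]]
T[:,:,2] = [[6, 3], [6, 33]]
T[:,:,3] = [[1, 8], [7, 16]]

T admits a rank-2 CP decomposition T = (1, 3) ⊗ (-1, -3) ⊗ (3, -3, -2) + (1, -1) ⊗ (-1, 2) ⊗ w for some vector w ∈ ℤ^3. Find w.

w = (3, -3, 1)

Subtract the known terms from T to get the rank-1 residual R = (1, -1) ⊗ (-1, 2) ⊗ w, so R[i,j,k] = a[i]·b[j]·w[k]. Pick indices with nonzero a[1]·b[1] = (1)·(-1) = -1. Only the fibre through (1,1,·) is needed: R[1,1,:] = T[1,1,:] − Σₗ aₗ[1]bₗ[1]cₗ = [-6, 6, 1] − (1)·(-1)·(3, -3, -2) = [-3, 3, -1]. Then w[k] = R[1,1,k] / -1 for each k, giving w = [-3, 3, -1] / -1 = (3, -3, 1).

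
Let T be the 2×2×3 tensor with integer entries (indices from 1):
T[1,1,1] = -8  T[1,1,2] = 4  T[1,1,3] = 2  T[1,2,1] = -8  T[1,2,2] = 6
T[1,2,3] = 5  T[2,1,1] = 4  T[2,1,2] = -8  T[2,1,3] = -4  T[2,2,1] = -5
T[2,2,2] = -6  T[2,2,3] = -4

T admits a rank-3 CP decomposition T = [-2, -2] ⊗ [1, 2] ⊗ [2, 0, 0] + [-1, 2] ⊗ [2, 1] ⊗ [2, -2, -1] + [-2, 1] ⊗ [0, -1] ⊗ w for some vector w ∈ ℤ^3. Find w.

Subtract the known terms from T to get the rank-1 residual R = [-2, 1] ⊗ [0, -1] ⊗ w, so R[i,j,k] = a[i]·b[j]·w[k]. Pick indices with nonzero a[1]·b[2] = (-2)·(-1) = 2. Only the fibre through (1,2,·) is needed: R[1,2,:] = T[1,2,:] − Σₗ aₗ[1]bₗ[2]cₗ = [-8, 6, 5] − (-2)·(2)·[2, 0, 0] − (-1)·(1)·[2, -2, -1] = [2, 4, 4]. Then w[k] = R[1,2,k] / 2 for each k, giving w = [2, 4, 4] / 2 = [1, 2, 2].

w = [1, 2, 2]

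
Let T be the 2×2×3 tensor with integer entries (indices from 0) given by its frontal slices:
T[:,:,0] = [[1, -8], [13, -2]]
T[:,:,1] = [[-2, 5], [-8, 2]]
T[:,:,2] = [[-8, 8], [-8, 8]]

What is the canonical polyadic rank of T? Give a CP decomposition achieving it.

rank(T) = 3

Lower bound: in the mode-3 unfolding of T (rows indexed by k, columns by (i,j)) the 3×3 minor on rows k ∈ {0, 1, 2}, columns (i,j) ∈ {(0,0), (0,1), (1,0)} is det [[1, -8, 13], [-2, 5, -8], [-8, 8, -8]] = -48 ≠ 0, so that unfolding has rank ≥ 3 and hence rank(T) ≥ 3 (CP rank is at least every unfolding rank, though it can be larger).
Upper bound: T is a sum of 3 rank-1 terms, T = [1, -2] ⊗ [2, 1] ⊗ [-2, 1, 0] + [1, 1] ⊗ [1, -2] ⊗ [1, 0, 0] + [1, 1] ⊗ [1, -1] ⊗ [4, -4, -8] (one valid choice — decompositions are not unique — normalised so each a, b is primitive with positive first nonzero entry; check it by expanding all entries), so rank(T) ≤ 3.
These bounds meet, so rank(T) = 3.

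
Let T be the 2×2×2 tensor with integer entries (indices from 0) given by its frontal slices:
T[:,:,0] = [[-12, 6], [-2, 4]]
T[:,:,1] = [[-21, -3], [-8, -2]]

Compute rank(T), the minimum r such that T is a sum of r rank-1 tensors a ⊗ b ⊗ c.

2

Lower bound: the mode-3 unfolding of T (rows indexed by k, columns by (i,j) = (0,0), (0,1), (1,0), (1,1)) is [[-12, 6, -2, 4], [-21, -3, -8, -2]].
There the 2×2 minor on rows k ∈ {0, 1}, columns (i,j) ∈ {(0,0), (0,1)} is det [[-12, 6], [-21, -3]] = 162 ≠ 0, so this unfolding has rank ≥ 2; CP rank is at least every unfolding rank, so rank(T) ≥ 2. (Unfolding ranks only ever bound the CP rank from below — rank(T) can be strictly larger than all of them — so the matching upper bound has to come from an explicit 2-term decomposition.)
Upper bound — finding two terms. Write S_k = T[:,:,k] for the frontal slices: S₀ = [[-12, 6], [-2, 4]], S₁ = [[-21, -3], [-8, -2]].
If T = a₁ ⊗ b₁ ⊗ c₁ + a₂ ⊗ b₂ ⊗ c₂ then each S_k = c₁[k]·a₁b₁ᵀ + c₂[k]·a₂b₂ᵀ. S₀ and S₁ are linearly independent, so a₁b₁ᵀ and a₂b₂ᵀ must span the same plane of matrices: they are the rank-1 matrices of the form x·S₀ + y·S₁.
det(x·S₀ + y·S₁) is −36·x² − 18·xy + 18·y² = (-18)·(2·x − y)(x + y), vanishing at (x:y) = (1:2) and (1:-1).
M₁ = S₀ + 2·S₁ = [[-54, 0], [-18, 0]] = (-18)·[3, 1][1, 0]ᵀ and M₂ = S₀ − S₁ = [[9, 9], [6, 6]] = 3·[3, 2][1, 1]ᵀ, so take a₁ = [3, 1], b₁ = [1, 0], a₂ = [3, 2], b₂ = [1, 1].
Each slice is an integer combination of E₁ = a₁b₁ᵀ and E₂ = a₂b₂ᵀ: S₀ = −6·E₁ + 2·E₂, S₁ = −6·E₁ − E₂; reading off coefficients, c₁ = [-6, -6] and c₂ = [2, -1].
Hence T = [3, 1] ⊗ [1, 0] ⊗ [-6, -6] + [3, 2] ⊗ [1, 1] ⊗ [2, -1], so rank(T) ≤ 2.
These bounds meet, so rank(T) = 2.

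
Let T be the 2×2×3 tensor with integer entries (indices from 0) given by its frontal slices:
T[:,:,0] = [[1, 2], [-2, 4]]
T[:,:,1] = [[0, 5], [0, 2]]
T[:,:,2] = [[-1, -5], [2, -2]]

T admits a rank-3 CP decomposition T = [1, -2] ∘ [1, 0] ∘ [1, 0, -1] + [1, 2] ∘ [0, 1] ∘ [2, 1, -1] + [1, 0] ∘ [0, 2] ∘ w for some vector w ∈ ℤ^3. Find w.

w = [0, 2, -2]

Subtract the known terms from T to get the rank-1 residual R = [1, 0] ∘ [0, 2] ∘ w, so R[i,j,k] = a[i]·b[j]·w[k]. Pick indices with nonzero a[0]·b[1] = (1)·(2) = 2. Only the fibre through (0,1,·) is needed: R[0,1,:] = T[0,1,:] − Σₗ aₗ[0]bₗ[1]cₗ = [2, 5, -5] − (1)·(0)·[1, 0, -1] − (1)·(1)·[2, 1, -1] = [0, 4, -4]. Then w[k] = R[0,1,k] / 2 for each k, giving w = [0, 4, -4] / 2 = [0, 2, -2].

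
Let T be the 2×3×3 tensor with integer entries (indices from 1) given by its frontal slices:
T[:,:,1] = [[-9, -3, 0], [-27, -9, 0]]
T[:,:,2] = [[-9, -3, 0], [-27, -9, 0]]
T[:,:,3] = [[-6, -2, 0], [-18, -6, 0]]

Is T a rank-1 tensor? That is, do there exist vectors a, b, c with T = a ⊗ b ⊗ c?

If T = a ⊗ b ⊗ c then every fibre of T is a multiple of the corresponding factor, so read the factors off the fibres through the nonzero entry T[1,1,1] = -9.
The mode-1 fibre T[:,1,1] = [-9, -27] gives a = [1, 3] (primitive direction); the mode-2 fibre T[1,:,1] = [-9, -3, 0] gives b = [3, 1, 0]; then c[k] = T[1,1,k] / (a[1]·b[1]) = [-9, -9, -6] / 3 = [-3, -3, -2].
Expanding [1, 3] ⊗ [3, 1, 0] ⊗ [-3, -3, -2] reproduces all 18 entries of T, so T = [1, 3] ⊗ [3, 1, 0] ⊗ [-3, -3, -2] and rank(T) ≤ 1.
Equivalently every frontal slice T[:,:,k] is c[k] times the rank-1 matrix [1, 3] ⊗ [3, 1, 0]. So T has rank 1 (it is nonzero).

Yes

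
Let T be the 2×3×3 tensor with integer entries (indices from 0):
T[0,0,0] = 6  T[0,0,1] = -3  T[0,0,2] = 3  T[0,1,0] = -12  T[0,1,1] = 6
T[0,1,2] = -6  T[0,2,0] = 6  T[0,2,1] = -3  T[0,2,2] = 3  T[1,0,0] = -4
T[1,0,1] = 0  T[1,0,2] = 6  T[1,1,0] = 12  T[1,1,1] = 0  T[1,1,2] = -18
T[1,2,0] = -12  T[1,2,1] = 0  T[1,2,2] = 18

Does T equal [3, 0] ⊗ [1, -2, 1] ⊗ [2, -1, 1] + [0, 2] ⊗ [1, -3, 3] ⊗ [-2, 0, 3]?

Reconstruct entrywise from the claimed factors. For example, T[0,1,0] = -12 and Σₗ aₗ[0]bₗ[1]cₗ[0] = (3)·(-2)·(2) + (0)·(-3)·(-2) = -12; checking all 18 entries, every one matches. The claim holds.

Yes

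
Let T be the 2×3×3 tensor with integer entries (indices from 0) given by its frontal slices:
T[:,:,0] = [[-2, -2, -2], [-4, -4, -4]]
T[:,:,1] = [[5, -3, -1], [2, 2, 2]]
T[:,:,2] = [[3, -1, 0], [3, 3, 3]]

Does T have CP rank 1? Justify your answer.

The mode-3 unfolding of T (rows indexed by k, columns by (i,j) = (0,0), (0,1), (0,2), (1,0), (1,1), (1,2)) is [[-2, -2, -2, -4, -4, -4], [5, -3, -1, 2, 2, 2], [3, -1, 0, 3, 3, 3]].
There the 3×3 minor on rows k ∈ {0, 1, 2}, columns (i,j) ∈ {(0,0), (0,1), (1,0)} is det [[-2, -2, -4], [5, -3, 2], [3, -1, 3]] = 16 ≠ 0, so this unfolding has rank ≥ 3; CP rank is at least every unfolding rank, so rank(T) ≥ 3.
In particular rank(T) ≥ 3 > 1, so T is not rank-1.

No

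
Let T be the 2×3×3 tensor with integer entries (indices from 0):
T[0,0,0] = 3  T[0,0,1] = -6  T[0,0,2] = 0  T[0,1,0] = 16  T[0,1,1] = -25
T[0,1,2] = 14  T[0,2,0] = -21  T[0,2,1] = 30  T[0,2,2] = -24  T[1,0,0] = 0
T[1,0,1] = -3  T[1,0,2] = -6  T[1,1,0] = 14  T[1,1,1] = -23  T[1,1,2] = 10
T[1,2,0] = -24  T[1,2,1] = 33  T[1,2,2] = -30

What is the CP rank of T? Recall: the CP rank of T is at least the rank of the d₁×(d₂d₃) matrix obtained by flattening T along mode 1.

2

Lower bound: the mode-3 unfolding of T (rows indexed by k, columns by (i,j) = (0,0), (0,1), (0,2), (1,0), (1,1), (1,2)) is [[3, 16, -21, 0, 14, -24], [-6, -25, 30, -3, -23, 33], [0, 14, -24, -6, 10, -30]].
There the 2×2 minor on rows k ∈ {0, 1}, columns (i,j) ∈ {(0,0), (0,1)} is det [[3, 16], [-6, -25]] = 21 ≠ 0, so this unfolding has rank ≥ 2; CP rank is at least every unfolding rank, so rank(T) ≥ 2. (This is only a lower bound: in general the CP rank may exceed every unfolding rank, so we still need to exhibit 2 rank-1 terms summing to T.)
Upper bound — finding two terms. Write S_k = T[:,:,k] for the frontal slices: S₀ = [[3, 16, -21], [0, 14, -24]], S₁ = [[-6, -25, 30], [-3, -23, 33]], S₂ = [[0, 14, -24], [-6, 10, -30]].
If T = a₁ ⊗ b₁ ⊗ c₁ + a₂ ⊗ b₂ ⊗ c₂ then each S_k = c₁[k]·a₁b₁ᵀ + c₂[k]·a₂b₂ᵀ. S₀ and S₁ are linearly independent, so a₁b₁ᵀ and a₂b₂ᵀ must span the same plane of matrices: they are the rank-1 matrices of the form x·S₀ + y·S₁.
The 2×2 minor of x·S₀ + y·S₁ on rows {0,1}, columns {0,1} is 42·x² − 105·xy + 63·y² = 21·(2·x − 3·y)(x − y), vanishing at (x:y) = (3:2) and (1:1).
M₁ = 3·S₀ + 2·S₁ = [[-3, -2, -3], [-6, -4, -6]] = −[1, 2][3, 2, 3]ᵀ and M₂ = S₀ + S₁ = [[-3, -9, 9], [-3, -9, 9]] = (-3)·[1, 1][1, 3, -3]ᵀ, so take a₁ = [1, 2], b₁ = [3, 2, 3], a₂ = [1, 1], b₂ = [1, 3, -3].
Each slice is an integer combination of E₁ = a₁b₁ᵀ and E₂ = a₂b₂ᵀ: S₀ = −E₁ + 6·E₂, S₁ = E₁ − 9·E₂, S₂ = −2·E₁ + 6·E₂; reading off coefficients, c₁ = [-1, 1, -2] and c₂ = [6, -9, 6].
Hence T = [1, 2] ⊗ [3, 2, 3] ⊗ [-1, 1, -2] + [1, 1] ⊗ [1, 3, -3] ⊗ [6, -9, 6], so rank(T) ≤ 2.
These bounds meet, so rank(T) = 2.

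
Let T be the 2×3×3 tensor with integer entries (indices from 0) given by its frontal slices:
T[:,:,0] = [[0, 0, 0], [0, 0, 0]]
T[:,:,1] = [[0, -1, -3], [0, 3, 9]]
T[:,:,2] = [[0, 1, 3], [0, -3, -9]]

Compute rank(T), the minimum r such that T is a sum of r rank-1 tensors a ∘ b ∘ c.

1

Lower bound: T ≠ 0 (e.g. T[0,1,1] = -1), so rank(T) ≥ 1.
Upper bound: if T = a ∘ b ∘ c then every fibre of T is a multiple of the corresponding factor, so read the factors off the fibres through the nonzero entry T[0,1,1] = -1.
The mode-1 fibre T[:,1,1] = [-1, 3] gives a = [1, -3] (primitive direction); the mode-2 fibre T[0,:,1] = [0, -1, -3] gives b = [0, 1, 3]; then c[k] = T[0,1,k] / (a[0]·b[1]) = [0, -1, 1] / 1 = [0, -1, 1].
Expanding [1, -3] ∘ [0, 1, 3] ∘ [0, -1, 1] reproduces all 18 entries of T, so T = [1, -3] ∘ [0, 1, 3] ∘ [0, -1, 1] and rank(T) ≤ 1.
These bounds meet, so rank(T) = 1.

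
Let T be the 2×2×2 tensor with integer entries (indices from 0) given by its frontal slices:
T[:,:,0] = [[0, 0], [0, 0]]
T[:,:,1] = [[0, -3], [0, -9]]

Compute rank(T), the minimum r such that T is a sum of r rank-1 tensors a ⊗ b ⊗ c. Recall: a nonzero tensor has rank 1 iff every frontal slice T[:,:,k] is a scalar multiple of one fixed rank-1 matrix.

Lower bound: T ≠ 0 (e.g. T[0,1,1] = -3), so rank(T) ≥ 1.
Upper bound: if T = a ⊗ b ⊗ c then every fibre of T is a multiple of the corresponding factor, so read the factors off the fibres through the nonzero entry T[0,1,1] = -3.
The mode-1 fibre T[:,1,1] = [-3, -9] gives a = [1, 3] (primitive direction); the mode-2 fibre T[0,:,1] = [0, -3] gives b = [0, 1]; then c[k] = T[0,1,k] / (a[0]·b[1]) = [0, -3] / 1 = [0, -3].
Expanding [1, 3] ⊗ [0, 1] ⊗ [0, -3] reproduces all 8 entries of T, so T = [1, 3] ⊗ [0, 1] ⊗ [0, -3] and rank(T) ≤ 1.
These bounds meet, so rank(T) = 1.

1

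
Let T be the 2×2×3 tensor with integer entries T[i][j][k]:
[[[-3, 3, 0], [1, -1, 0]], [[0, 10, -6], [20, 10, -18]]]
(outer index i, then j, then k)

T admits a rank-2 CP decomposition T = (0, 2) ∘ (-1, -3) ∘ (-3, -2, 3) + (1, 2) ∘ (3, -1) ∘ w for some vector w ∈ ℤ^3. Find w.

w = (-1, 1, 0)

Subtract the known terms from T to get the rank-1 residual R = (1, 2) ∘ (3, -1) ∘ w, so R[i,j,k] = a[i]·b[j]·w[k]. Pick indices with nonzero a[0]·b[0] = (1)·(3) = 3. Only the fibre through (0,0,·) is needed: R[0,0,:] = T[0,0,:] − Σₗ aₗ[0]bₗ[0]cₗ = [-3, 3, 0] − (0)·(-1)·(-3, -2, 3) = [-3, 3, 0]. Then w[k] = R[0,0,k] / 3 for each k, giving w = [-3, 3, 0] / 3 = (-1, 1, 0).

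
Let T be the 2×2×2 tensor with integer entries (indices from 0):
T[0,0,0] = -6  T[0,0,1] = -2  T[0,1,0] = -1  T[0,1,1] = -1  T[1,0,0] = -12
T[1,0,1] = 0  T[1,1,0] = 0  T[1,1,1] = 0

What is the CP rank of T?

2

Lower bound: in the mode-3 unfolding of T (rows indexed by k, columns by (i,j)) the 2×2 minor on rows k ∈ {0, 1}, columns (i,j) ∈ {(0,0), (0,1)} is det [[-6, -1], [-2, -1]] = 4 ≠ 0, so that unfolding has rank ≥ 2 and hence rank(T) ≥ 2 (CP rank is at least every unfolding rank, though it can be larger).
Upper bound: with S_k = T[:,:,k], the two rank-1 terms a₁b₁ᵀ, a₂b₂ᵀ are the rank-1 members of the pencil x·S₀ + y·S₁.
det(x·S₀ + y·S₁) is −12·x² − 12·xy = (-12)·(x + y)(x), vanishing at (x:y) = (1:-1) and (0:1).
M₁ = S₀ − S₁ = [[-4, 0], [-12, 0]] = (-4)·[1, 3][1, 0]ᵀ and M₂ = S₁ = [[-2, -1], [0, 0]] = −[1, 0][2, 1]ᵀ, so take a₁ = [1, 3], b₁ = [1, 0], a₂ = [1, 0], b₂ = [2, 1].
Each slice is an integer combination of E₁ = a₁b₁ᵀ and E₂ = a₂b₂ᵀ: S₀ = −4·E₁ − E₂, S₁ = −E₂; reading off coefficients, c₁ = [-4, 0] and c₂ = [-1, -1].
Hence T = [1, 3] ⊗ [1, 0] ⊗ [-4, 0] + [1, 0] ⊗ [2, 1] ⊗ [-1, -1], so rank(T) ≤ 2.
These bounds meet, so rank(T) = 2.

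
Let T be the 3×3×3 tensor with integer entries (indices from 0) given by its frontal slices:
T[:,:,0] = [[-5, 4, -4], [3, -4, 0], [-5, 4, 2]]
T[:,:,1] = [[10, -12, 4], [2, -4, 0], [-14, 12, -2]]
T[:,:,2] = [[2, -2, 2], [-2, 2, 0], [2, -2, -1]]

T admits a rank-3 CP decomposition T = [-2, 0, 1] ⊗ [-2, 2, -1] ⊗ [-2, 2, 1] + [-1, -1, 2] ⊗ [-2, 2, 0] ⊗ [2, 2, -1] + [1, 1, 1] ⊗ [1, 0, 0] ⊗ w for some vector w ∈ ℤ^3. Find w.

Subtract the known terms from T to get the rank-1 residual R = [1, 1, 1] ⊗ [1, 0, 0] ⊗ w, so R[i,j,k] = a[i]·b[j]·w[k]. Pick indices with nonzero a[0]·b[0] = (1)·(1) = 1. Only the fibre through (0,0,·) is needed: R[0,0,:] = T[0,0,:] − Σₗ aₗ[0]bₗ[0]cₗ = [-5, 10, 2] − (-2)·(-2)·[-2, 2, 1] − (-1)·(-2)·[2, 2, -1] = [-1, -2, 0]. Then w[k] = R[0,0,k] / 1 for each k, giving w = [-1, -2, 0] / 1 = [-1, -2, 0].

w = [-1, -2, 0]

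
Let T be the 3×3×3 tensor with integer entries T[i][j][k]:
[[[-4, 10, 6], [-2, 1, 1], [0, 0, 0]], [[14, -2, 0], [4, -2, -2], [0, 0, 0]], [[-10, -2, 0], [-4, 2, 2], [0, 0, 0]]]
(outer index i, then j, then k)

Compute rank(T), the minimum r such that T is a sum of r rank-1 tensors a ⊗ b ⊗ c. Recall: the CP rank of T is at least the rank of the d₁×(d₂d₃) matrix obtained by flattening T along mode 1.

3

Lower bound: the mode-3 unfolding of T (rows indexed by k, columns by (i,j) = (0,0), (0,1), (0,2), (1,0), (1,1), (1,2), (2,0), (2,1), (2,2)) is [[-4, -2, 0, 14, 4, 0, -10, -4, 0], [10, 1, 0, -2, -2, 0, -2, 2, 0], [6, 1, 0, 0, -2, 0, 0, 2, 0]].
There the 3×3 minor on rows k ∈ {0, 1, 2}, columns (i,j) ∈ {(0,0), (0,1), (1,0)} is det [[-4, -2, 14], [10, 1, -2], [6, 1, 0]] = 72 ≠ 0, so this unfolding has rank ≥ 3; CP rank is at least every unfolding rank, so rank(T) ≥ 3. (Flattening ranks never certify an upper bound on CP rank; for that we must actually write T with 3 rank-1 terms.)
Upper bound: T is a sum of 3 rank-1 terms, T = [1, -2, 2] ⊗ [2, 1, 0] ⊗ [-2, 1, 1] + [1, 1, -1] ⊗ [1, 0, 0] ⊗ [4, 4, 4] + [2, -1, -1] ⊗ [1, 0, 0] ⊗ [-2, 2, 0] (one valid choice — decompositions are not unique — normalised so each a, b is primitive with positive first nonzero entry; check it by expanding all entries), so rank(T) ≤ 3.
These bounds meet, so rank(T) = 3.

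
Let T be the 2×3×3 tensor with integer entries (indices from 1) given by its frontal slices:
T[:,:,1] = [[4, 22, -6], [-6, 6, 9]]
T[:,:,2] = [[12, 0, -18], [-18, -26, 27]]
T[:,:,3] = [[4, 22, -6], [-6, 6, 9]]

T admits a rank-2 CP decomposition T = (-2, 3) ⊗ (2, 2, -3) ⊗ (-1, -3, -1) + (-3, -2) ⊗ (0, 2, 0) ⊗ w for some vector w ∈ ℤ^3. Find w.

w = (-3, 2, -3)

Subtract the known terms from T to get the rank-1 residual R = (-3, -2) ⊗ (0, 2, 0) ⊗ w, so R[i,j,k] = a[i]·b[j]·w[k]. Pick indices with nonzero a[1]·b[2] = (-3)·(2) = -6. Only the fibre through (1,2,·) is needed: R[1,2,:] = T[1,2,:] − Σₗ aₗ[1]bₗ[2]cₗ = [22, 0, 22] − (-2)·(2)·(-1, -3, -1) = [18, -12, 18]. Then w[k] = R[1,2,k] / -6 for each k, giving w = [18, -12, 18] / -6 = (-3, 2, -3).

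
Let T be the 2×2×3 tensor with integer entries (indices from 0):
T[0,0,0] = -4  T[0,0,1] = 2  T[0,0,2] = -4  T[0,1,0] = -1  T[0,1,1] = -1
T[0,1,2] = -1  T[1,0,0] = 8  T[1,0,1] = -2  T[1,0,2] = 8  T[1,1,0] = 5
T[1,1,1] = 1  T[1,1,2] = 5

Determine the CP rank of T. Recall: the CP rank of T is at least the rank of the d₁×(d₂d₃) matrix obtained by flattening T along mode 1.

2

Lower bound: the mode-3 unfolding of T (rows indexed by k, columns by (i,j) = (0,0), (0,1), (1,0), (1,1)) is [[-4, -1, 8, 5], [2, -1, -2, 1], [-4, -1, 8, 5]].
There the 2×2 minor on rows k ∈ {0, 1}, columns (i,j) ∈ {(0,0), (0,1)} is det [[-4, -1], [2, -1]] = 6 ≠ 0, so this unfolding has rank ≥ 2; CP rank is at least every unfolding rank, so rank(T) ≥ 2. (This is only a lower bound: in general the CP rank may exceed every unfolding rank, so we still need to exhibit 2 rank-1 terms summing to T.)
Upper bound — finding two terms. Write S_k = T[:,:,k] for the frontal slices: S₀ = [[-4, -1], [8, 5]], S₁ = [[2, -1], [-2, 1]], S₂ = [[-4, -1], [8, 5]].
If T = a₁ (x) b₁ (x) c₁ + a₂ (x) b₂ (x) c₂ then each S_k = c₁[k]·a₁b₁ᵀ + c₂[k]·a₂b₂ᵀ. S₀ and S₁ are linearly independent, so a₁b₁ᵀ and a₂b₂ᵀ must span the same plane of matrices: they are the rank-1 matrices of the form x·S₀ + y·S₁.
det(x·S₀ + y·S₁) is −12·x² + 12·xy = (-12)·(x − y)(x), vanishing at (x:y) = (1:1) and (0:1).
M₁ = S₀ + S₁ = [[-2, -2], [6, 6]] = (-2)·[1, -3][1, 1]ᵀ and M₂ = S₁ = [[2, -1], [-2, 1]] = [1, -1][2, -1]ᵀ, so take a₁ = [1, -3], b₁ = [1, 1], a₂ = [1, -1], b₂ = [2, -1].
Each slice is an integer combination of E₁ = a₁b₁ᵀ and E₂ = a₂b₂ᵀ: S₀ = −2·E₁ − E₂, S₁ = E₂, S₂ = −2·E₁ − E₂; reading off coefficients, c₁ = [-2, 0, -2] and c₂ = [-1, 1, -1].
Hence T = [1, -3] (x) [1, 1] (x) [-2, 0, -2] + [1, -1] (x) [2, -1] (x) [-1, 1, -1], so rank(T) ≤ 2.
These bounds meet, so rank(T) = 2.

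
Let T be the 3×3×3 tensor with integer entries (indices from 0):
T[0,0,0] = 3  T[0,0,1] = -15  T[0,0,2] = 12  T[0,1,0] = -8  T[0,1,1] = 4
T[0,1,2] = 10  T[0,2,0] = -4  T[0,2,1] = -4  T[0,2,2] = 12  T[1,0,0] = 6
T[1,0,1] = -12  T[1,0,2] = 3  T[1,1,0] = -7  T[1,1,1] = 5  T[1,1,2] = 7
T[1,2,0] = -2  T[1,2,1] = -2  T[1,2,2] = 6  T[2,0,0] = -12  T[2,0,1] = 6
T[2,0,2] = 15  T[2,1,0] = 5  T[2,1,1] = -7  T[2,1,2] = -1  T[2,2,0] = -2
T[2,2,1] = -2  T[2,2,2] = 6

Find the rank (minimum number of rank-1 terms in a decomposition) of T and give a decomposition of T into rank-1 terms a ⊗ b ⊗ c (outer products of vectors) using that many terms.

Lower bound: the mode-3 unfolding of T (rows indexed by k, columns by (i,j) = (0,0), (0,1), (0,2), (1,0), (1,1), (1,2), (2,0), (2,1), (2,2)) is [[3, -8, -4, 6, -7, -2, -12, 5, -2], [-15, 4, -4, -12, 5, -2, 6, -7, -2], [12, 10, 12, 3, 7, 6, 15, -1, 6]].
There the 2×2 minor on rows k ∈ {0, 1}, columns (i,j) ∈ {(0,0), (0,1)} is det [[3, -8], [-15, 4]] = -108 ≠ 0, so this unfolding has rank ≥ 2; CP rank is at least every unfolding rank, so rank(T) ≥ 2. (Unfolding ranks only ever bound the CP rank from below — rank(T) can be strictly larger than all of them — so the matching upper bound has to come from an explicit 2-term decomposition.)
Upper bound — finding two terms. Write S_k = T[:,:,k] for the frontal slices: S₀ = [[3, -8, -4], [6, -7, -2], [-12, 5, -2]], S₁ = [[-15, 4, -4], [-12, 5, -2], [6, -7, -2]], S₂ = [[12, 10, 12], [3, 7, 6], [15, -1, 6]].
If T = a₁ ⊗ b₁ ⊗ c₁ + a₂ ⊗ b₂ ⊗ c₂ then each S_k = c₁[k]·a₁b₁ᵀ + c₂[k]·a₂b₂ᵀ. S₀ and S₁ are linearly independent, so a₁b₁ᵀ and a₂b₂ᵀ must span the same plane of matrices: they are the rank-1 matrices of the form x·S₀ + y·S₁.
The 2×2 minor of x·S₀ + y·S₁ on rows {0,1}, columns {0,1} is 27·x² − 27·y² = 27·(x − y)(x + y), vanishing at (x:y) = (1:1) and (1:-1).
M₁ = S₀ + S₁ = [[-12, -4, -8], [-6, -2, -4], [-6, -2, -4]] = (-2)·[2, 1, 1][3, 1, 2]ᵀ and M₂ = S₀ − S₁ = [[18, -12, 0], [18, -12, 0], [-18, 12, 0]] = 6·[1, 1, -1][3, -2, 0]ᵀ, so take a₁ = [2, 1, 1], b₁ = [3, 1, 2], a₂ = [1, 1, -1], b₂ = [3, -2, 0].
Each slice is an integer combination of E₁ = a₁b₁ᵀ and E₂ = a₂b₂ᵀ: S₀ = −E₁ + 3·E₂, S₁ = −E₁ − 3·E₂, S₂ = 3·E₁ − 2·E₂; reading off coefficients, c₁ = [-1, -1, 3] and c₂ = [3, -3, -2].
Hence T = [2, 1, 1] ⊗ [3, 1, 2] ⊗ [-1, -1, 3] + [1, 1, -1] ⊗ [3, -2, 0] ⊗ [3, -3, -2], so rank(T) ≤ 2.
These bounds meet, so rank(T) = 2.

rank(T) = 2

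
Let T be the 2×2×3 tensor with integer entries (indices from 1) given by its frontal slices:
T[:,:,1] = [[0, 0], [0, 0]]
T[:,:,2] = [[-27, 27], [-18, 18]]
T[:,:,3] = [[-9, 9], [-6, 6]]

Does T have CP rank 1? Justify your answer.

Yes

The mode-1 fibre T[:,1,2] = [-27, -18] gives a = [3, 2] (primitive direction); the mode-2 fibre T[1,:,2] = [-27, 27] gives b = [1, -1]; then c[k] = T[1,1,k] / (a[1]·b[1]) = [0, -27, -9] / 3 = [0, -9, -3].
Expanding [3, 2] ∘ [1, -1] ∘ [0, -9, -3] reproduces all 12 entries of T, so T = [3, 2] ∘ [1, -1] ∘ [0, -9, -3] and rank(T) ≤ 1.
Equivalently every frontal slice T[:,:,k] is c[k] times the rank-1 matrix [3, 2] ∘ [1, -1]. So T has rank 1 (it is nonzero).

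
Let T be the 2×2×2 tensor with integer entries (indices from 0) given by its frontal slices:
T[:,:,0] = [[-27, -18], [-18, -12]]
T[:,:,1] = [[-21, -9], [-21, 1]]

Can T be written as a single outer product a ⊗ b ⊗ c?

No

The mode-2 unfolding of T (rows indexed by j, columns by (i,k) = (0,0), (0,1), (1,0), (1,1)) is [[-27, -21, -18, -21], [-18, -9, -12, 1]].
There the 2×2 minor on rows j ∈ {0, 1}, columns (i,k) ∈ {(0,0), (0,1)} is det [[-27, -21], [-18, -9]] = -135 ≠ 0, so this unfolding has rank ≥ 2; CP rank is at least every unfolding rank, so rank(T) ≥ 2.
In particular rank(T) ≥ 2 > 1, so T is not rank-1.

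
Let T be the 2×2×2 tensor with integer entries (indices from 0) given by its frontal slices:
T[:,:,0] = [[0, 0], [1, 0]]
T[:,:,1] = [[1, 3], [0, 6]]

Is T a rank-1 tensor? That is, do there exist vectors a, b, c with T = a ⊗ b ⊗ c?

No

The mode-2 unfolding of T (rows indexed by j, columns by (i,k) = (0,0), (0,1), (1,0), (1,1)) is [[0, 1, 1, 0], [0, 3, 0, 6]].
There the 2×2 minor on rows j ∈ {0, 1}, columns (i,k) ∈ {(0,1), (1,0)} is det [[1, 1], [3, 0]] = -3 ≠ 0, so this unfolding has rank ≥ 2; CP rank is at least every unfolding rank, so rank(T) ≥ 2.
In particular rank(T) ≥ 2 > 1, so T is not rank-1.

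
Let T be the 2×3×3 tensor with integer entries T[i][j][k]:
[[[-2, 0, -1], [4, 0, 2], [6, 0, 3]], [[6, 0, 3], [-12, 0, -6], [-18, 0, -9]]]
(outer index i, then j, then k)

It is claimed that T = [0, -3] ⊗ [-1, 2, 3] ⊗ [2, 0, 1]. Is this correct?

Reconstruct entry (0,0,0) from the claimed factors: Σₗ aₗ[0]bₗ[0]cₗ[0] = (0)·(-1)·(2) = 0, but T[0,0,0] = -2. The claim is false.

No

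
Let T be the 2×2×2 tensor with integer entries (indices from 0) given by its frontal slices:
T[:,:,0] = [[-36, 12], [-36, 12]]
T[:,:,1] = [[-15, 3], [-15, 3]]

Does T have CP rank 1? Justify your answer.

The mode-3 unfolding of T (rows indexed by k, columns by (i,j) = (0,0), (0,1), (1,0), (1,1)) is [[-36, 12, -36, 12], [-15, 3, -15, 3]].
There the 2×2 minor on rows k ∈ {0, 1}, columns (i,j) ∈ {(0,0), (0,1)} is det [[-36, 12], [-15, 3]] = 72 ≠ 0, so this unfolding has rank ≥ 2; CP rank is at least every unfolding rank, so rank(T) ≥ 2.
In particular rank(T) ≥ 2 > 1, so T is not rank-1.

No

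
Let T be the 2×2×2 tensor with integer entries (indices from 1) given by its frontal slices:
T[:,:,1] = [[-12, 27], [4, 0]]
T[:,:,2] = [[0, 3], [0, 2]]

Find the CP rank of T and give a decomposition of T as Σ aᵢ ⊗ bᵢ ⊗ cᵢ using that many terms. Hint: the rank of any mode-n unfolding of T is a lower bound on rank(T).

Lower bound: the mode-1 unfolding of T (rows indexed by i, columns by (j,k) = (1,1), (1,2), (2,1), (2,2)) is [[-12, 0, 27, 3], [4, 0, 0, 2]].
There the 2×2 minor on rows i ∈ {1, 2}, columns (j,k) ∈ {(1,1), (2,1)} is det [[-12, 27], [4, 0]] = -108 ≠ 0, so this unfolding has rank ≥ 2; CP rank is at least every unfolding rank, so rank(T) ≥ 2. (Flattening ranks never certify an upper bound on CP rank; for that we must actually write T with 2 rank-1 terms.)
Upper bound — finding two terms. Write S_k = T[:,:,k] for the frontal slices: S₁ = [[-12, 27], [4, 0]], S₂ = [[0, 3], [0, 2]].
If T = a₁ ⊗ b₁ ⊗ c₁ + a₂ ⊗ b₂ ⊗ c₂ then each S_k = c₁[k]·a₁b₁ᵀ + c₂[k]·a₂b₂ᵀ. S₁ and S₂ are linearly independent, so a₁b₁ᵀ and a₂b₂ᵀ must span the same plane of matrices: they are the rank-1 matrices of the form x·S₁ + y·S₂.
det(x·S₁ + y·S₂) is −108·x² − 36·xy = (-36)·(3·x + y)(x), vanishing at (x:y) = (1:-3) and (0:1).
M₁ = S₁ − 3·S₂ = [[-12, 18], [4, -6]] = (-2)·[3, -1][2, -3]ᵀ and M₂ = S₂ = [[0, 3], [0, 2]] = [3, 2][0, 1]ᵀ, so take a₁ = [3, -1], b₁ = [2, -3], a₂ = [3, 2], b₂ = [0, 1].
Each slice is an integer combination of E₁ = a₁b₁ᵀ and E₂ = a₂b₂ᵀ: S₁ = −2·E₁ + 3·E₂, S₂ = E₂; reading off coefficients, c₁ = [-2, 0] and c₂ = [3, 1].
Hence T = [3, -1] ⊗ [2, -3] ⊗ [-2, 0] + [3, 2] ⊗ [0, 1] ⊗ [3, 1], so rank(T) ≤ 2.
These bounds meet, so rank(T) = 2.
Check entry T[1,1,1] = -12: (3)·(2)·(-2) + (3)·(0)·(3) = -12.

rank(T) = 2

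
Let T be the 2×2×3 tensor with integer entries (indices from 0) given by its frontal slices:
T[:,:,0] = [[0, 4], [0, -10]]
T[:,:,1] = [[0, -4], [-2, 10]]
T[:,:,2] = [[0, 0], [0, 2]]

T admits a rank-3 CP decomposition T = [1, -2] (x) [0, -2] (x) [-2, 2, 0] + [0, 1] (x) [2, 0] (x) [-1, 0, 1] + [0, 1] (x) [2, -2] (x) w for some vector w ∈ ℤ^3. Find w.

Subtract the known terms from T to get the rank-1 residual R = [0, 1] (x) [2, -2] (x) w, so R[i,j,k] = a[i]·b[j]·w[k]. Pick indices with nonzero a[1]·b[0] = (1)·(2) = 2. Only the fibre through (1,0,·) is needed: R[1,0,:] = T[1,0,:] − Σₗ aₗ[1]bₗ[0]cₗ = [0, -2, 0] − (-2)·(0)·[-2, 2, 0] − (1)·(2)·[-1, 0, 1] = [2, -2, -2]. Then w[k] = R[1,0,k] / 2 for each k, giving w = [2, -2, -2] / 2 = [1, -1, -1].

w = [1, -1, -1]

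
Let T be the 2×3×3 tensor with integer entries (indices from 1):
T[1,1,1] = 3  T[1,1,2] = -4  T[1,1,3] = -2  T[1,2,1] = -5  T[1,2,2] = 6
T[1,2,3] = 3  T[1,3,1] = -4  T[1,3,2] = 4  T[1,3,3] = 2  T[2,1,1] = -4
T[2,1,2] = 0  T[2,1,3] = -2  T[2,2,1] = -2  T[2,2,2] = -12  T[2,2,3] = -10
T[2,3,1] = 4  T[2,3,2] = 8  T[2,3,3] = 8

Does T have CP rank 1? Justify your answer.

No

The mode-3 unfolding of T (rows indexed by k, columns by (i,j) = (1,1), (1,2), (1,3), (2,1), (2,2), (2,3)) is [[3, -5, -4, -4, -2, 4], [-4, 6, 4, 0, -12, 8], [-2, 3, 2, -2, -10, 8]].
There the 3×3 minor on rows k ∈ {1, 2, 3}, columns (i,j) ∈ {(1,1), (1,2), (2,1)} is det [[3, -5, -4], [-4, 6, 0], [-2, 3, -2]] = 4 ≠ 0, so this unfolding has rank ≥ 3; CP rank is at least every unfolding rank, so rank(T) ≥ 3.
In particular rank(T) ≥ 3 > 1, so T is not rank-1.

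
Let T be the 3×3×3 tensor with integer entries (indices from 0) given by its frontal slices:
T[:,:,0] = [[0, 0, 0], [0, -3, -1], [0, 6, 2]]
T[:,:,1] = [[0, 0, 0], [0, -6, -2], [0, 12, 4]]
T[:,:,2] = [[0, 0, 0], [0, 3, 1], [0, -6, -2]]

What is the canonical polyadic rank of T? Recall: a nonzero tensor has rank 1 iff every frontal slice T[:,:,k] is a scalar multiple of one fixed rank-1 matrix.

Lower bound: T ≠ 0 (e.g. T[1,1,0] = -3), so rank(T) ≥ 1.
Upper bound: if T = a ⊗ b ⊗ c then every fibre of T is a multiple of the corresponding factor, so read the factors off the fibres through the nonzero entry T[1,1,0] = -3.
The mode-1 fibre T[:,1,0] = [0, -3, 6] gives a = (0, 1, -2) (primitive direction); the mode-2 fibre T[1,:,0] = [0, -3, -1] gives b = (0, 3, 1); then c[k] = T[1,1,k] / (a[1]·b[1]) = [-3, -6, 3] / 3 = (-1, -2, 1).
Expanding (0, 1, -2) ⊗ (0, 3, 1) ⊗ (-1, -2, 1) reproduces all 27 entries of T, so T = (0, 1, -2) ⊗ (0, 3, 1) ⊗ (-1, -2, 1) and rank(T) ≤ 1.
These bounds meet, so rank(T) = 1.

1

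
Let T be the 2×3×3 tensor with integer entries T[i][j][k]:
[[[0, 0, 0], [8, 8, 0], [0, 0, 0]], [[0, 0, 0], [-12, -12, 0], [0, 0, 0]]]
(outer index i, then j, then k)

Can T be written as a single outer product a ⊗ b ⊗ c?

Yes

If T = a ⊗ b ⊗ c then every fibre of T is a multiple of the corresponding factor, so read the factors off the fibres through the nonzero entry T[0,1,0] = 8.
The mode-1 fibre T[:,1,0] = [8, -12] gives a = [2, -3] (primitive direction); the mode-2 fibre T[0,:,0] = [0, 8, 0] gives b = [0, 1, 0]; then c[k] = T[0,1,k] / (a[0]·b[1]) = [8, 8, 0] / 2 = [4, 4, 0].
Expanding [2, -3] ⊗ [0, 1, 0] ⊗ [4, 4, 0] reproduces all 18 entries of T, so T = [2, -3] ⊗ [0, 1, 0] ⊗ [4, 4, 0] and rank(T) ≤ 1.
Equivalently every frontal slice T[:,:,k] is c[k] times the rank-1 matrix [2, -3] ⊗ [0, 1, 0]. So T has rank 1 (it is nonzero).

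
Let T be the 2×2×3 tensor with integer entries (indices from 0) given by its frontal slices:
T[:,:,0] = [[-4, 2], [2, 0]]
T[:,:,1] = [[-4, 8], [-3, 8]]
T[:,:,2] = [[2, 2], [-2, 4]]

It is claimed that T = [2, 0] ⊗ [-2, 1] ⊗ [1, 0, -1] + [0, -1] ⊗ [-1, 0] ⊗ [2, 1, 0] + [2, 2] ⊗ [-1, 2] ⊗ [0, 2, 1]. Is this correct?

Yes

Reconstruct entrywise from the claimed factors. For example, T[0,1,2] = 2 and Σₗ aₗ[0]bₗ[1]cₗ[2] = (2)·(1)·(-1) + (0)·(0)·(0) + (2)·(2)·(1) = 2; checking all 12 entries, every one matches. The claim holds.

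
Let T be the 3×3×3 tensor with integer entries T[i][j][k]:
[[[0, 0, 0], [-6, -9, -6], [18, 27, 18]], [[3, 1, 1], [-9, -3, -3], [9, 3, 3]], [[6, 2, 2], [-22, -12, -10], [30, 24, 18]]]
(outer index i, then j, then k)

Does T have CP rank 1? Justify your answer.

The mode-2 unfolding of T (rows indexed by j, columns by (i,k) = (0,0), (0,1), (0,2), (1,0), (1,1), (1,2), (2,0), (2,1), (2,2)) is [[0, 0, 0, 3, 1, 1, 6, 2, 2], [-6, -9, -6, -9, -3, -3, -22, -12, -10], [18, 27, 18, 9, 3, 3, 30, 24, 18]].
There the 2×2 minor on rows j ∈ {0, 1}, columns (i,k) ∈ {(0,0), (1,0)} is det [[0, 3], [-6, -9]] = 18 ≠ 0, so this unfolding has rank ≥ 2; CP rank is at least every unfolding rank, so rank(T) ≥ 2.
In particular rank(T) ≥ 2 > 1, so T is not rank-1.

No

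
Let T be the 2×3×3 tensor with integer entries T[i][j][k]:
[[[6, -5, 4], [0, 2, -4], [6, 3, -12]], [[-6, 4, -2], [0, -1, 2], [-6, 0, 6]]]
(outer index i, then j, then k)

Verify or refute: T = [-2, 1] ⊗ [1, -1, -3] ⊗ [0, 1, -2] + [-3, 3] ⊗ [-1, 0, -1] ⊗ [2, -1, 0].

Yes

Reconstruct entrywise from the claimed factors. For example, T[1,0,1] = 4 and Σₗ aₗ[1]bₗ[0]cₗ[1] = (1)·(1)·(1) + (3)·(-1)·(-1) = 4; checking all 18 entries, every one matches. The claim holds.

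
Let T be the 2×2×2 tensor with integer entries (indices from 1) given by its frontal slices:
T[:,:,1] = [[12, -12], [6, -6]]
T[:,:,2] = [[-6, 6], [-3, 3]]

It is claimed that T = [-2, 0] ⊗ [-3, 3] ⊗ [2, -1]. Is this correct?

Reconstruct entry (2,1,1) from the claimed factors: Σₗ aₗ[2]bₗ[1]cₗ[1] = (0)·(-3)·(2) = 0, but T[2,1,1] = 6. The claim is false.

No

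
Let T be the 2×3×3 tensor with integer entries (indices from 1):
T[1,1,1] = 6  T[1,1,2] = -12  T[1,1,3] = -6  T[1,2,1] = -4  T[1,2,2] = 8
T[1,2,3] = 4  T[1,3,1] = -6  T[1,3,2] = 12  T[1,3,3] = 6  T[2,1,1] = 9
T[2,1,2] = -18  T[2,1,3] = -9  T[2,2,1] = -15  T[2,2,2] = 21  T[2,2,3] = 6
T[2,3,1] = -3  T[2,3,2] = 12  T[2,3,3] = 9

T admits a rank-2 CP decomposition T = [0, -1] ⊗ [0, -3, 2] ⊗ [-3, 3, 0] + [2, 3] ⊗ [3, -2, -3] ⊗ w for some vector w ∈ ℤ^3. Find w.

w = [1, -2, -1]

Subtract the known terms from T to get the rank-1 residual R = [2, 3] ⊗ [3, -2, -3] ⊗ w, so R[i,j,k] = a[i]·b[j]·w[k]. Pick indices with nonzero a[1]·b[1] = (2)·(3) = 6. Only the fibre through (1,1,·) is needed: R[1,1,:] = T[1,1,:] − Σₗ aₗ[1]bₗ[1]cₗ = [6, -12, -6] − (0)·(0)·[-3, 3, 0] = [6, -12, -6]. Then w[k] = R[1,1,k] / 6 for each k, giving w = [6, -12, -6] / 6 = [1, -2, -1].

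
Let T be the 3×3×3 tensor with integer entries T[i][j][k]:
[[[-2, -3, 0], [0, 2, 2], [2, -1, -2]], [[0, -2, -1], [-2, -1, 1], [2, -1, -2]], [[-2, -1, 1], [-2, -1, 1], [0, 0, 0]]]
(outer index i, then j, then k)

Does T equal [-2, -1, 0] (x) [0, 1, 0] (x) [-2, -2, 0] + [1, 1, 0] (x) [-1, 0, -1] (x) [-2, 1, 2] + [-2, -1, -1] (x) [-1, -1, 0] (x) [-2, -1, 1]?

Reconstruct entry (1,1,0) from the claimed factors: Σₗ aₗ[1]bₗ[1]cₗ[0] = (-1)·(1)·(-2) + (1)·(0)·(-2) + (-1)·(-1)·(-2) = 0, but T[1,1,0] = -2. The claim is false.

No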